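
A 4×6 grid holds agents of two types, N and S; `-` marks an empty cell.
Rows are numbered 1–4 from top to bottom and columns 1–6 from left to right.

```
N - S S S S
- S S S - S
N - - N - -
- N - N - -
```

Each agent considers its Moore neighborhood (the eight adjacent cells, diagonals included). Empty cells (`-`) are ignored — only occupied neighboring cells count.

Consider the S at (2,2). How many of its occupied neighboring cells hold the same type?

Occupied neighbors of (2,2): (1,1)=N, (1,3)=S, (2,3)=S, (3,1)=N.
Same type (S): 2 of 4.

2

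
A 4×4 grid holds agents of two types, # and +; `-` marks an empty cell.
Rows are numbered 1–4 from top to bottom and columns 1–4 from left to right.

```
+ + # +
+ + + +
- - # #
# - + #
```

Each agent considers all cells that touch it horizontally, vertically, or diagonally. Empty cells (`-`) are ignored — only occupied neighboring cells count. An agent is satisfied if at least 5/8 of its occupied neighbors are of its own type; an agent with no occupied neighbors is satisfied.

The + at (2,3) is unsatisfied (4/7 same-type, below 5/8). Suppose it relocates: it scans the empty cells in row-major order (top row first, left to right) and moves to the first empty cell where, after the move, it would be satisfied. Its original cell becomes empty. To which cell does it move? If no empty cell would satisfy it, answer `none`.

(3,1)

Vacating (2,3). Empty cells in order:
  (3,1): 2/3 same-type → satisfied — stop here.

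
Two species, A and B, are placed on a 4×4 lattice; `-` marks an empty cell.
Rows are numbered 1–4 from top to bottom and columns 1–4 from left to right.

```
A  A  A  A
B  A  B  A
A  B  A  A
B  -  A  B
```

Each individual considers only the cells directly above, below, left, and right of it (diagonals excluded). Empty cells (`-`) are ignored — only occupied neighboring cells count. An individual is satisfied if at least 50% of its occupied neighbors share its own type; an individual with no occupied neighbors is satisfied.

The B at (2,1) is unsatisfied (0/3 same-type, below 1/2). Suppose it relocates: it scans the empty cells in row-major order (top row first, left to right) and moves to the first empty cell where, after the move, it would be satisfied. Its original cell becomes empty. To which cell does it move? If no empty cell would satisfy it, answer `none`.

Vacating (2,1). Empty cells in order:
  (4,2): 2/3 same-type → satisfied — stop here.

(4,2)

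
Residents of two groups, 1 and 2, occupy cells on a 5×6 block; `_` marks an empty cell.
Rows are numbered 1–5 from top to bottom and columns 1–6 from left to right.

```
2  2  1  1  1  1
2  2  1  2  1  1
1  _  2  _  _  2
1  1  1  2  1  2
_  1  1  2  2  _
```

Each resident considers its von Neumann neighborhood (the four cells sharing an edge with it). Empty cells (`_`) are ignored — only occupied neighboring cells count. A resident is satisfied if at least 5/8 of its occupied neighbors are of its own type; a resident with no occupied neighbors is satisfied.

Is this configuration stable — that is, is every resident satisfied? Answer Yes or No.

No

Row 1: (1,1)2 2/2 satisfied · (1,2)2 2/3 satisfied · (1,3)1 2/3 satisfied · (1,4)1 2/3 satisfied · (1,5)1 3/3 satisfied · (1,6)1 2/2 satisfied
Row 2: (2,1)2 2/3 satisfied · (2,2)2 2/3 satisfied · (2,3)1 1/4 not · (2,4)2 0/3 not · (2,5)1 2/3 satisfied · (2,6)1 2/3 satisfied
Row 3: (3,1)1 1/2 not · (3,3)2 0/2 not · (3,6)2 1/2 not
Row 4: (4,1)1 2/2 satisfied · (4,2)1 3/3 satisfied · (4,3)1 2/4 not · (4,4)2 1/3 not · (4,5)1 0/3 not · (4,6)2 1/2 not
Row 5: (5,2)1 2/2 satisfied · (5,3)1 2/3 satisfied · (5,4)2 2/3 satisfied · (5,5)2 1/2 not
For instance (2,3) has only 1/4 same-type neighbors, below 5/8.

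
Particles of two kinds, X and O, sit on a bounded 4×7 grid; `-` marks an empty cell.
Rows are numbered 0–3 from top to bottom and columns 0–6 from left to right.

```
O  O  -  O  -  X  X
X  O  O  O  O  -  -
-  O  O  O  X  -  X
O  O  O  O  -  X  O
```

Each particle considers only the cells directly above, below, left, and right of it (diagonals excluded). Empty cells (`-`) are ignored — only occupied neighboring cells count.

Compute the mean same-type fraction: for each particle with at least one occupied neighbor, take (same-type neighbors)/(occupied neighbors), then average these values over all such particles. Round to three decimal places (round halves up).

0.690

Row 0: (0,0)O 1/2 · (0,1)O 2/2 · (0,3)O 1/1 · (0,5)X 1/1 · (0,6)X 1/1
Row 1: (1,0)X 0/2 · (1,1)O 3/4 · (1,2)O 3/3 · (1,3)O 4/4 · (1,4)O 1/2
Row 2: (2,1)O 3/3 · (2,2)O 4/4 · (2,3)O 3/4 · (2,4)X 0/2 · (2,6)X 0/1
Row 3: (3,0)O 1/1 · (3,1)O 3/3 · (3,2)O 3/3 · (3,3)O 2/2 · (3,5)X 0/1 · (3,6)O 0/2
Sum over 21 particles: 1/2 + 2/2 + 1/1 + 1/1 + 1/1 + 0/2 + 3/4 + 3/3 + 4/4 + 1/2 + 3/3 + 4/4 + 3/4 + 0/2 + 0/1 + 1/1 + 3/3 + 3/3 + 2/2 + 0/1 + 0/2 = 29/2; mean = 29/2 ÷ 21 = 29/42 = 0.690476… → 0.690.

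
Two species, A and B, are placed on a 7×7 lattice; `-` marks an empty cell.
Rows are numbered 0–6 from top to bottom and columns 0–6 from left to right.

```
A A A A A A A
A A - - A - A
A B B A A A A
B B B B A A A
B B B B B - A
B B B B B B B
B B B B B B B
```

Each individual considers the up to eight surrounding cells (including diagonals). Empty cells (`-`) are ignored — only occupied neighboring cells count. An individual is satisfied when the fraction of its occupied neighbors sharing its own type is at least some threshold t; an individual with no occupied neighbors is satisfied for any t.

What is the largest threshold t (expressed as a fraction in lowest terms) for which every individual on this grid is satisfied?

2/5

Row 0: (0,0)A 3/3 · (0,1)A 4/4 · (0,2)A 3/3 · (0,3)A 3/3 · (0,4)A 3/3 · (0,5)A 4/4 · (0,6)A 2/2
Row 1: (1,0)A 4/5 · (1,1)A 5/7 · (1,4)A 6/6 · (1,6)A 4/4
Row 2: (2,0)A 2/5 · (2,1)B 4/7 · (2,2)B 4/6 · (2,3)A 3/6 · (2,4)A 5/6 · (2,5)A 7/7 · (2,6)A 4/4
Row 3: (3,0)B 4/5 · (3,1)B 7/8 · (3,2)B 7/8 · (3,3)B 5/8 · (3,4)A 4/7 · (3,5)A 6/7 · (3,6)A 4/4
Row 4: (4,0)B 5/5 · (4,1)B 8/8 · (4,2)B 8/8 · (4,3)B 7/8 · (4,4)B 5/7 · (4,6)A 2/4
Row 5: (5,0)B 5/5 · (5,1)B 8/8 · (5,2)B 8/8 · (5,3)B 8/8 · (5,4)B 7/7 · (5,5)B 6/7 · (5,6)B 3/4
Row 6: (6,0)B 3/3 · (6,1)B 5/5 · (6,2)B 5/5 · (6,3)B 5/5 · (6,4)B 5/5 · (6,5)B 5/5 · (6,6)B 3/3
The smallest same-type fraction is 2/5 at (2,0), which reduces to 2/5. Any threshold above that leaves this individual unsatisfied.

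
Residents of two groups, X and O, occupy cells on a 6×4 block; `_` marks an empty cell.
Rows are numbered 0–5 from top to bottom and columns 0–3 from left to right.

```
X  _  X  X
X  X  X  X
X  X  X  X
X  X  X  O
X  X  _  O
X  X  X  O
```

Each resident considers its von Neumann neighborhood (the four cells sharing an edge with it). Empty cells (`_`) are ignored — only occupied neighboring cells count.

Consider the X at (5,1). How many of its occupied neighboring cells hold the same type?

Occupied neighbors of (5,1): (4,1)=X, (5,0)=X, (5,2)=X.
Same type (X): 3 of 3.

3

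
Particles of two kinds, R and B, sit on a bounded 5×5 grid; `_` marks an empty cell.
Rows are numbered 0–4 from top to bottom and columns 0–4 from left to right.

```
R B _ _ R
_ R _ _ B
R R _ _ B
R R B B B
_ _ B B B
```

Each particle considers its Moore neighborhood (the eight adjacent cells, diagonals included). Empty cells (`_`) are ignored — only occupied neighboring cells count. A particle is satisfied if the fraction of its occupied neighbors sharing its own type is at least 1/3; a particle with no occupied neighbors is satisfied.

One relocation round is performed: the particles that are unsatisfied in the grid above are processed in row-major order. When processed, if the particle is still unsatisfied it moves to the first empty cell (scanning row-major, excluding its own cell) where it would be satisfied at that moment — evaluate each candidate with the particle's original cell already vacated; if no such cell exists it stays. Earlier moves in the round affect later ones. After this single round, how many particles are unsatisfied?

Initially unsatisfied (in order): (0,1), (0,4).
  (0,1) → (0,3).
  (0,4) → (0,1).
Resulting grid:
R R _ B _
_ R _ _ B
R R _ _ B
R R B B B
_ _ B B B
All satisfied now.

0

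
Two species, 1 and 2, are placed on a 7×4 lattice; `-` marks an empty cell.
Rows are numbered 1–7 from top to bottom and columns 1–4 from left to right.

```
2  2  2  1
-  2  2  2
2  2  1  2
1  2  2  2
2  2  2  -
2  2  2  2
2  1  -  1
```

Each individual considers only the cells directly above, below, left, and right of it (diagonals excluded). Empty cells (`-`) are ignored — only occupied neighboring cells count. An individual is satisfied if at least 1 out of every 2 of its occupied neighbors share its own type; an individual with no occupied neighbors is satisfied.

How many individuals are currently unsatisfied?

(1,1)2 1/1 ✓
(1,2)2 3/3 ✓
(1,3)2 2/3 ✓
(1,4)1 0/2 ✗
(2,2)2 3/3 ✓
(2,3)2 3/4 ✓
(2,4)2 2/3 ✓
(3,1)2 1/2 ✓
(3,2)2 3/4 ✓
(3,3)1 0/4 ✗
(3,4)2 2/3 ✓
(4,1)1 0/3 ✗
(4,2)2 3/4 ✓
(4,3)2 3/4 ✓
(4,4)2 2/2 ✓
(5,1)2 2/3 ✓
(5,2)2 4/4 ✓
(5,3)2 3/3 ✓
(6,1)2 3/3 ✓
(6,2)2 3/4 ✓
(6,3)2 3/3 ✓
(6,4)2 1/2 ✓
(7,1)2 1/2 ✓
(7,2)1 0/2 ✗
(7,4)1 0/1 ✗
Unsatisfied: (1,4), (3,3), (4,1), (7,2), (7,4) — 5 in total.

5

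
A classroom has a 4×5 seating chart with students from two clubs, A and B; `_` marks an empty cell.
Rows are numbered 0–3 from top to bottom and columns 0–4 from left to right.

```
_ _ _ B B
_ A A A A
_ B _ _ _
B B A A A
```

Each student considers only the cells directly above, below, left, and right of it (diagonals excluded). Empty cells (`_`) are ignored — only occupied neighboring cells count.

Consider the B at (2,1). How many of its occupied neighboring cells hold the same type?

1

Occupied neighbors of (2,1): (1,1)=A, (3,1)=B.
Same type (B): 1 of 2.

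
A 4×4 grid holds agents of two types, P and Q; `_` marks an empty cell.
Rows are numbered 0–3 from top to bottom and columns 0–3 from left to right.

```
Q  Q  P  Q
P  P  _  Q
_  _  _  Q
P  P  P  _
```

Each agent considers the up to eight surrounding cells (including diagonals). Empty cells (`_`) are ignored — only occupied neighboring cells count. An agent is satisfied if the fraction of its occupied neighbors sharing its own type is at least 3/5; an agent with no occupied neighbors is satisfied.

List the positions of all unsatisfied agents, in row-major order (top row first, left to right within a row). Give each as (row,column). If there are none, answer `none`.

(0,0), (0,1), (0,2), (0,3), (1,0), (1,1), (2,3), (3,2)

(0,0)Q 1/3 not
(0,1)Q 1/4 not
(0,2)P 1/4 not
(0,3)Q 1/2 not
(1,0)P 1/3 not
(1,1)P 2/4 not
(1,3)Q 2/3 satisfied
(2,3)Q 1/2 not
(3,0)P 1/1 satisfied
(3,1)P 2/2 satisfied
(3,2)P 1/2 not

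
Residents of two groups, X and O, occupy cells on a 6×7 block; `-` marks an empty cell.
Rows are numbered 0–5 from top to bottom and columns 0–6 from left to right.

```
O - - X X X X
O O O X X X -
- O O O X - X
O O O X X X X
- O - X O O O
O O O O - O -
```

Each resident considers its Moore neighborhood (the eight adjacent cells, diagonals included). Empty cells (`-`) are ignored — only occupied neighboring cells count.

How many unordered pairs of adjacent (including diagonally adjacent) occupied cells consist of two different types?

Scan each occupied cell's neighbors to the right and below (and the two forward diagonals) so each pair is counted once.
Row 0: O(0,0)–O(1,0)= O(0,0)–O(1,1)= X(0,3)–X(0,4)= X(0,3)–X(1,3)= X(0,3)–X(1,4)= X(0,3)–O(1,2)≠ X(0,4)–X(0,5)= X(0,4)–X(1,4)= X(0,4)–X(1,5)= X(0,4)–X(1,3)= X(0,5)–X(0,6)= X(0,5)–X(1,5)= X(0,5)–X(1,4)= X(0,6)–X(1,5)=  → 1/14 unlike.
Row 1: O(1,0)–O(1,1)= O(1,0)–O(2,1)= O(1,1)–O(1,2)= O(1,1)–O(2,1)= O(1,1)–O(2,2)= O(1,2)–X(1,3)≠ O(1,2)–O(2,2)= O(1,2)–O(2,3)= O(1,2)–O(2,1)= X(1,3)–X(1,4)= X(1,3)–O(2,3)≠ X(1,3)–X(2,4)= X(1,3)–O(2,2)≠ X(1,4)–X(1,5)= X(1,4)–X(2,4)= X(1,4)–O(2,3)≠ X(1,5)–X(2,6)= X(1,5)–X(2,4)=  → 4/18 unlike.
Row 2: O(2,1)–O(2,2)= O(2,1)–O(3,1)= O(2,1)–O(3,2)= O(2,1)–O(3,0)= O(2,2)–O(2,3)= O(2,2)–O(3,2)= O(2,2)–X(3,3)≠ O(2,2)–O(3,1)= O(2,3)–X(2,4)≠ O(2,3)–X(3,3)≠ O(2,3)–X(3,4)≠ O(2,3)–O(3,2)= X(2,4)–X(3,4)= X(2,4)–X(3,5)= X(2,4)–X(3,3)= X(2,6)–X(3,6)= X(2,6)–X(3,5)=  → 4/17 unlike.
Row 3: O(3,0)–O(3,1)= O(3,0)–O(4,1)= O(3,1)–O(3,2)= O(3,1)–O(4,1)= O(3,2)–X(3,3)≠ O(3,2)–X(4,3)≠ O(3,2)–O(4,1)= X(3,3)–X(3,4)= X(3,3)–X(4,3)= X(3,3)–O(4,4)≠ X(3,4)–X(3,5)= X(3,4)–O(4,4)≠ X(3,4)–O(4,5)≠ X(3,4)–X(4,3)= X(3,5)–X(3,6)= X(3,5)–O(4,5)≠ X(3,5)–O(4,6)≠ X(3,5)–O(4,4)≠ X(3,6)–O(4,6)≠ X(3,6)–O(4,5)≠  → 10/20 unlike.
Row 4: O(4,1)–O(5,1)= O(4,1)–O(5,2)= O(4,1)–O(5,0)= X(4,3)–O(4,4)≠ X(4,3)–O(5,3)≠ X(4,3)–O(5,2)≠ O(4,4)–O(4,5)= O(4,4)–O(5,5)= O(4,4)–O(5,3)= O(4,5)–O(4,6)= O(4,5)–O(5,5)= O(4,6)–O(5,5)=  → 3/12 unlike.
Row 5: O(5,0)–O(5,1)= O(5,1)–O(5,2)= O(5,2)–O(5,3)=  → 0/3 unlike.
Total adjacent occupied pairs: 84; unlike-type pairs: 22.

22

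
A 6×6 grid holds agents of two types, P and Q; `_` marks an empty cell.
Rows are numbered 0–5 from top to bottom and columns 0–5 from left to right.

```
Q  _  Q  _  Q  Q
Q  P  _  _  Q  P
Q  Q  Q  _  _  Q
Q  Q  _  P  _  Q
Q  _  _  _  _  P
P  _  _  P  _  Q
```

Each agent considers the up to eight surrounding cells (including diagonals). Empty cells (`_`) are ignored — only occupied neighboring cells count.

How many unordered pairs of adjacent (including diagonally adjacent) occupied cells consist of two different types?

14

Scan each occupied cell's neighbors to the right and below (and the two forward diagonals) so each pair is counted once.
From row 0: 4 unlike of 8 pairs (running 4/8).
From row 1: 6 unlike of 9 pairs (running 10/17).
From row 2: 1 unlike of 9 pairs (running 11/26).
From row 3: 1 unlike of 4 pairs (running 12/30).
From row 4: 2 unlike of 2 pairs (running 14/32).
Total adjacent occupied pairs: 32; unlike-type pairs: 14.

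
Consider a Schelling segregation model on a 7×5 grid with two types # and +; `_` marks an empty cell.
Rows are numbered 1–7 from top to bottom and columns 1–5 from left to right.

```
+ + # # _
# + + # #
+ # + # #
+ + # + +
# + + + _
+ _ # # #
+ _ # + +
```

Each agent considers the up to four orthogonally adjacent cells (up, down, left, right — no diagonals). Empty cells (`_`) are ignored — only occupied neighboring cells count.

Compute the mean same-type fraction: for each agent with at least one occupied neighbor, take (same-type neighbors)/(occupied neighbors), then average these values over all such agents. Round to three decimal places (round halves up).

(1,1)+ 1/2
(1,2)+ 2/3
(1,3)# 1/3
(1,4)# 2/2
(2,1)# 0/3
(2,2)+ 2/4
(2,3)+ 2/4
(2,4)# 3/4
(2,5)# 2/2
(3,1)+ 1/3
(3,2)# 0/4
(3,3)+ 1/4
(3,4)# 2/4
(3,5)# 2/3
(4,1)+ 2/3
(4,2)+ 2/4
(4,3)# 0/4
(4,4)+ 2/4
(4,5)+ 1/2
(5,1)# 0/3
(5,2)+ 2/3
(5,3)+ 2/4
(5,4)+ 2/3
(6,1)+ 1/2
(6,3)# 2/3
(6,4)# 2/4
(6,5)# 1/2
(7,1)+ 1/1
(7,3)# 1/2
(7,4)+ 1/3
(7,5)+ 1/2
Sum over 31 agents: 1/2 + 2/3 + 1/3 + 2/2 + 0/3 + 2/4 + 2/4 + 3/4 + 2/2 + 1/3 + 0/4 + 1/4 + 2/4 + 2/3 + 2/3 + 2/4 + 0/4 + 2/4 + 1/2 + 0/3 + 2/3 + 2/4 + 2/3 + 1/2 + 2/3 + 2/4 + 1/2 + 1/1 + 1/2 + 1/3 + 1/2 = 31/2; mean = 31/2 ÷ 31 = 1/2 = 0.5 → 0.500.

0.500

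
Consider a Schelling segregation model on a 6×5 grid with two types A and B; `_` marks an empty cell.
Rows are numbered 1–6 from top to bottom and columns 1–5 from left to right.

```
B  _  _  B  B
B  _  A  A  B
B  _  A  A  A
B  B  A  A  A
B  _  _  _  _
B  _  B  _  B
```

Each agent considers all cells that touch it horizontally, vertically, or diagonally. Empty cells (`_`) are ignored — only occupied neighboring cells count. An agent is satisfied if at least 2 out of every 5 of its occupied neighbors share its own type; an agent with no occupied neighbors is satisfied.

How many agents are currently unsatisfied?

Row 1: (1,1)B 1/1 ✓ · (1,4)B 2/4 ✓ · (1,5)B 2/3 ✓
Row 2: (2,1)B 2/2 ✓ · (2,3)A 3/4 ✓ · (2,4)A 4/7 ✓ · (2,5)B 2/5 ✓
Row 3: (3,1)B 3/3 ✓ · (3,3)A 5/6 ✓ · (3,4)A 7/8 ✓ · (3,5)A 4/5 ✓
Row 4: (4,1)B 3/3 ✓ · (4,2)B 3/5 ✓ · (4,3)A 3/4 ✓ · (4,4)A 5/5 ✓ · (4,5)A 3/3 ✓
Row 5: (5,1)B 3/3 ✓
Row 6: (6,1)B 1/1 ✓ · (6,3)B 0/0 ✓ · (6,5)B 0/0 ✓
Every one meets the threshold.

0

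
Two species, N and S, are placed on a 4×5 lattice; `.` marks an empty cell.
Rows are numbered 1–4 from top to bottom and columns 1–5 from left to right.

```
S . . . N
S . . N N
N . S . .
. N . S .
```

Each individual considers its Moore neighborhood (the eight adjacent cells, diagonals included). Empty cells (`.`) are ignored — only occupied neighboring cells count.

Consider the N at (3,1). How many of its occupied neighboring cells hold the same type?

Occupied neighbors of (3,1): (2,1)=S, (4,2)=N.
Same type (N): 1 of 2.

1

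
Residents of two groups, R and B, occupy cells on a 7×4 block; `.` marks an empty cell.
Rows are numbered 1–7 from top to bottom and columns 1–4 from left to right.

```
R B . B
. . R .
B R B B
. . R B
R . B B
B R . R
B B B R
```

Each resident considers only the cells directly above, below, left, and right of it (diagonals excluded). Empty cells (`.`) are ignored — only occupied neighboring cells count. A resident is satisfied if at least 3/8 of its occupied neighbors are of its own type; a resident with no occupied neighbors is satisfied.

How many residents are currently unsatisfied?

(1,1)R 0/1 ✗
(1,2)B 0/1 ✗
(1,4)B 0/0 ✓
(2,3)R 0/1 ✗
(3,1)B 0/1 ✗
(3,2)R 0/2 ✗
(3,3)B 1/4 ✗
(3,4)B 2/2 ✓
(4,3)R 0/3 ✗
(4,4)B 2/3 ✓
(5,1)R 0/1 ✗
(5,3)B 1/2 ✓
(5,4)B 2/3 ✓
(6,1)B 1/3 ✗
(6,2)R 0/2 ✗
(6,4)R 1/2 ✓
(7,1)B 2/2 ✓
(7,2)B 2/3 ✓
(7,3)B 1/2 ✓
(7,4)R 1/2 ✓
Unsatisfied: (1,1), (1,2), (2,3), (3,1), (3,2), (3,3), (4,3), (5,1), (6,1), (6,2) — 10 in total.

10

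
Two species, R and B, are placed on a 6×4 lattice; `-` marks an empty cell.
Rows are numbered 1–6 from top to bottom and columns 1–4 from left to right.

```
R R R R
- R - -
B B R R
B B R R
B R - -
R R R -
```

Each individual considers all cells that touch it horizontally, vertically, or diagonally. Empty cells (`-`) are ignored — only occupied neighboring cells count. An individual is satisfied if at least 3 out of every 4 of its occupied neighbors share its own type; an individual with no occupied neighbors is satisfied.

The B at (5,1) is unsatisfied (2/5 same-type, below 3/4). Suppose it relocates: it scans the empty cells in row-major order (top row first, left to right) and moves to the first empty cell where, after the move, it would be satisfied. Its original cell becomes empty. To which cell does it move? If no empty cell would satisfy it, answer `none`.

Vacating (5,1). Empty cells in order:
  (2,1): 2/5 same-type → still unsatisfied.
  (2,3): 1/7 same-type → still unsatisfied.
  (2,4): 0/4 same-type → still unsatisfied.
  (5,3): 1/6 same-type → still unsatisfied.
  (5,4): 0/3 same-type → still unsatisfied.
  (6,4): 0/1 same-type → still unsatisfied.

none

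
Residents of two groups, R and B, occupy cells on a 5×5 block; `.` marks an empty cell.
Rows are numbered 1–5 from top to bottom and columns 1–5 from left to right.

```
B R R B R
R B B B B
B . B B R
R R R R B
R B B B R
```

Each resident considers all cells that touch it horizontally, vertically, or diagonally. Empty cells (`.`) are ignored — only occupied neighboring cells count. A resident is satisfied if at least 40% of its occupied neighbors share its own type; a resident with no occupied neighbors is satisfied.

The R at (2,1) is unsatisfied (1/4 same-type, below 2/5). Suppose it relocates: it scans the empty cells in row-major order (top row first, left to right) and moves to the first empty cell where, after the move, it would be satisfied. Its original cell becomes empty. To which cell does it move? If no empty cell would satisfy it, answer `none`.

Vacating (2,1). Empty cells in order:
  (3,2): 3/7 same-type → satisfied — stop here.

(3,2)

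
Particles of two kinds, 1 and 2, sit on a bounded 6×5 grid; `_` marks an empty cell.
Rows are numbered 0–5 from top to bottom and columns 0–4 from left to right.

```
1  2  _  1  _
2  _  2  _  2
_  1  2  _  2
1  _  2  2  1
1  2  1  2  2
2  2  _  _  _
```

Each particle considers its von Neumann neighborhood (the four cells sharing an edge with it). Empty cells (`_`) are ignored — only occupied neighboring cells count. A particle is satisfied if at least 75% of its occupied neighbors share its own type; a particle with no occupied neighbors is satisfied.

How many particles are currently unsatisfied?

(0,0)1 0/2 unhappy
(0,1)2 0/1 unhappy
(0,3)1 0/0 ok
(1,0)2 0/1 unhappy
(1,2)2 1/1 ok
(1,4)2 1/1 ok
(2,1)1 0/1 unhappy
(2,2)2 2/3 unhappy
(2,4)2 1/2 unhappy
(3,0)1 1/1 ok
(3,2)2 2/3 unhappy
(3,3)2 2/3 unhappy
(3,4)1 0/3 unhappy
(4,0)1 1/3 unhappy
(4,1)2 1/3 unhappy
(4,2)1 0/3 unhappy
(4,3)2 2/3 unhappy
(4,4)2 1/2 unhappy
(5,0)2 1/2 unhappy
(5,1)2 2/2 ok
Unsatisfied: (0,0), (0,1), (1,0), (2,1), (2,2), (2,4), (3,2), (3,3), (3,4), (4,0), (4,1), (4,2), (4,3), (4,4), (5,0) — 15 in total.

15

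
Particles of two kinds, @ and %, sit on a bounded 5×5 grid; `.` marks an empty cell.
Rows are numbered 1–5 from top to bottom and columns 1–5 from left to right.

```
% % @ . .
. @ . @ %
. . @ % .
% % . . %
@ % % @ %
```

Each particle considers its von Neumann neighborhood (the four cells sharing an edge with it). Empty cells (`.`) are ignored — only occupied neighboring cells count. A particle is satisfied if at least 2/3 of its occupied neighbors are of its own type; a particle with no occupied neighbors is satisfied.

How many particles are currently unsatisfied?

(1,1)% 1/1 satisfied
(1,2)% 1/3 not
(1,3)@ 0/1 not
(2,2)@ 0/1 not
(2,4)@ 0/2 not
(2,5)% 0/1 not
(3,3)@ 0/1 not
(3,4)% 0/2 not
(4,1)% 1/2 not
(4,2)% 2/2 satisfied
(4,5)% 1/1 satisfied
(5,1)@ 0/2 not
(5,2)% 2/3 satisfied
(5,3)% 1/2 not
(5,4)@ 0/2 not
(5,5)% 1/2 not
Unsatisfied: (1,2), (1,3), (2,2), (2,4), (2,5), (3,3), (3,4), (4,1), (5,1), (5,3), (5,4), (5,5) — 12 in total.

12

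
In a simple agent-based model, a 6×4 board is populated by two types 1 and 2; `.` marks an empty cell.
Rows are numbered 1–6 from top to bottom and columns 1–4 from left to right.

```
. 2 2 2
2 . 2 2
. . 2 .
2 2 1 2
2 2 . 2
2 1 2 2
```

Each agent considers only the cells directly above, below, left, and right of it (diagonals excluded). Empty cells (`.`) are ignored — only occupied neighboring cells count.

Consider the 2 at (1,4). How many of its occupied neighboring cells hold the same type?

Occupied neighbors of (1,4): (2,4)=2, (1,3)=2.
Same type (2): 2 of 2.

2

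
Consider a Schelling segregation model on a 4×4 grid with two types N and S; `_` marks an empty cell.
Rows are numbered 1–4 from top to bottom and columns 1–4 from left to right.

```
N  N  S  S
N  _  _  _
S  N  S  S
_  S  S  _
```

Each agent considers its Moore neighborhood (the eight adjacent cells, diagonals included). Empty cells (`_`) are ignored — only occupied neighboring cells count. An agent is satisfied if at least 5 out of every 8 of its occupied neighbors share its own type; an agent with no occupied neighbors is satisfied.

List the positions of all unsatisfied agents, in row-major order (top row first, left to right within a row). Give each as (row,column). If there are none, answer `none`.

(1,3), (3,1), (3,2)

Row 1: (1,1)N 2/2 ✓ · (1,2)N 2/3 ✓ · (1,3)S 1/2 ✗ · (1,4)S 1/1 ✓
Row 2: (2,1)N 3/4 ✓
Row 3: (3,1)S 1/3 ✗ · (3,2)N 1/5 ✗ · (3,3)S 3/4 ✓ · (3,4)S 2/2 ✓
Row 4: (4,2)S 3/4 ✓ · (4,3)S 3/4 ✓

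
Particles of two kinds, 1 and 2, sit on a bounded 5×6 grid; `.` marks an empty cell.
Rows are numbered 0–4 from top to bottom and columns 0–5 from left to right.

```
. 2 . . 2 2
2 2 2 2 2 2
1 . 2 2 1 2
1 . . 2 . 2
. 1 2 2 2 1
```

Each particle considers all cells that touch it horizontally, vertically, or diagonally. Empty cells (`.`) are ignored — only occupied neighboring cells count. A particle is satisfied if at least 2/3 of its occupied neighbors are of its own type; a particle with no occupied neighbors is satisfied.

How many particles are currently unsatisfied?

5

Row 0: (0,1)2 3/3 satisfied · (0,4)2 4/4 satisfied · (0,5)2 3/3 satisfied
Row 1: (1,0)2 2/3 satisfied · (1,1)2 4/5 satisfied · (1,2)2 5/5 satisfied · (1,3)2 5/6 satisfied · (1,4)2 6/7 satisfied · (1,5)2 4/5 satisfied
Row 2: (2,0)1 1/3 not · (2,2)2 5/5 satisfied · (2,3)2 5/6 satisfied · (2,4)1 0/7 not · (2,5)2 3/4 satisfied
Row 3: (3,0)1 2/2 satisfied · (3,3)2 5/6 satisfied · (3,5)2 2/4 not
Row 4: (4,1)1 1/2 not · (4,2)2 2/3 satisfied · (4,3)2 3/3 satisfied · (4,4)2 3/4 satisfied · (4,5)1 0/2 not
Unsatisfied: (2,0), (2,4), (3,5), (4,1), (4,5) — 5 in total.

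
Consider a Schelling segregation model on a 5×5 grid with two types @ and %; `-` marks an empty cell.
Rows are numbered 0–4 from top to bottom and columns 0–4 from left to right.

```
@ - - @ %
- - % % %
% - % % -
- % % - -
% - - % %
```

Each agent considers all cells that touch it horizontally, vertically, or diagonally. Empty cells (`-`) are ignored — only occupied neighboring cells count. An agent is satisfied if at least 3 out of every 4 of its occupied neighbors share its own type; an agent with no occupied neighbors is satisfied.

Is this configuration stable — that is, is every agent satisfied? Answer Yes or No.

No

(0,0)@ 0/0 satisfied
(0,3)@ 0/4 not
(0,4)% 2/3 not
(1,2)% 3/4 satisfied
(1,3)% 5/6 satisfied
(1,4)% 3/4 satisfied
(2,0)% 1/1 satisfied
(2,2)% 5/5 satisfied
(2,3)% 5/5 satisfied
(3,1)% 4/4 satisfied
(3,2)% 4/4 satisfied
(4,0)% 1/1 satisfied
(4,3)% 2/2 satisfied
(4,4)% 1/1 satisfied
For instance (0,3) has only 0/4 same-type neighbors, below 3/4.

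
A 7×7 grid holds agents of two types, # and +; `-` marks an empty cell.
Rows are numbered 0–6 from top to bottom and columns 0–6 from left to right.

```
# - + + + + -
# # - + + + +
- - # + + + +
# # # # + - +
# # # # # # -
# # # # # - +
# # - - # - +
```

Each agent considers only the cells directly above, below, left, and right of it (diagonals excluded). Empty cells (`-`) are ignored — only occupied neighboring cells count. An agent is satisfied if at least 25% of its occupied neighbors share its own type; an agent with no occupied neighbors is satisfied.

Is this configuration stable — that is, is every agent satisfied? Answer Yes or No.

Row 0: (0,0)# 1/1 ok · (0,2)+ 1/1 ok · (0,3)+ 3/3 ok · (0,4)+ 3/3 ok · (0,5)+ 2/2 ok
Row 1: (1,0)# 2/2 ok · (1,1)# 1/1 ok · (1,3)+ 3/3 ok · (1,4)+ 4/4 ok · (1,5)+ 4/4 ok · (1,6)+ 2/2 ok
Row 2: (2,2)# 1/2 ok · (2,3)+ 2/4 ok · (2,4)+ 4/4 ok · (2,5)+ 3/3 ok · (2,6)+ 3/3 ok
Row 3: (3,0)# 2/2 ok · (3,1)# 3/3 ok · (3,2)# 4/4 ok · (3,3)# 2/4 ok · (3,4)+ 1/3 ok · (3,6)+ 1/1 ok
Row 4: (4,0)# 3/3 ok · (4,1)# 4/4 ok · (4,2)# 4/4 ok · (4,3)# 4/4 ok · (4,4)# 3/4 ok · (4,5)# 1/1 ok
Row 5: (5,0)# 3/3 ok · (5,1)# 4/4 ok · (5,2)# 3/3 ok · (5,3)# 3/3 ok · (5,4)# 3/3 ok · (5,6)+ 1/1 ok
Row 6: (6,0)# 2/2 ok · (6,1)# 2/2 ok · (6,4)# 1/1 ok · (6,6)+ 1/1 ok
All meet the threshold, so the configuration is stable.

Yes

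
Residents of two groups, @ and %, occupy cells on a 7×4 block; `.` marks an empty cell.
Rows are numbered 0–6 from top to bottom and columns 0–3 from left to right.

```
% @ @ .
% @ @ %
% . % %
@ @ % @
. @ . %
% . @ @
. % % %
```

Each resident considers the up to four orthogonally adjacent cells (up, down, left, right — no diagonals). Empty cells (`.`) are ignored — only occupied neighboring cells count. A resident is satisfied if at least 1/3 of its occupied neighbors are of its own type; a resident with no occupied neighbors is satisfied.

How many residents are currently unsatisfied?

(0,0)% 1/2 ok
(0,1)@ 2/3 ok
(0,2)@ 2/2 ok
(1,0)% 2/3 ok
(1,1)@ 2/3 ok
(1,2)@ 2/4 ok
(1,3)% 1/2 ok
(2,0)% 1/2 ok
(2,2)% 2/3 ok
(2,3)% 2/3 ok
(3,0)@ 1/2 ok
(3,1)@ 2/3 ok
(3,2)% 1/3 ok
(3,3)@ 0/3 unhappy
(4,1)@ 1/1 ok
(4,3)% 0/2 unhappy
(5,0)% 0/0 ok
(5,2)@ 1/2 ok
(5,3)@ 1/3 ok
(6,1)% 1/1 ok
(6,2)% 2/3 ok
(6,3)% 1/2 ok
Unsatisfied: (3,3), (4,3) — 2 in total.

2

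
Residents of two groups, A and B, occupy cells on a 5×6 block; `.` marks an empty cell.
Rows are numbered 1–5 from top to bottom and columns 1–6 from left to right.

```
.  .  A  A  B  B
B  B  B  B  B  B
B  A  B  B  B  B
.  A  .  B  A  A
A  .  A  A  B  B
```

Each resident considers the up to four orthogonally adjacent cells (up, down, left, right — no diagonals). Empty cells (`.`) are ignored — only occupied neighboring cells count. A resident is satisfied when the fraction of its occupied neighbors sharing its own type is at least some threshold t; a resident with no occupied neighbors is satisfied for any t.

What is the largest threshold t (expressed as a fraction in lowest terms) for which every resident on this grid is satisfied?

(1,3)A 1/2
(1,4)A 1/3
(1,5)B 2/3
(1,6)B 2/2
(2,1)B 2/2
(2,2)B 2/3
(2,3)B 3/4
(2,4)B 3/4
(2,5)B 4/4
(2,6)B 3/3
(3,1)B 1/2
(3,2)A 1/4
(3,3)B 2/3
(3,4)B 4/4
(3,5)B 3/4
(3,6)B 2/3
(4,2)A 1/1
(4,4)B 1/3
(4,5)A 1/4
(4,6)A 1/3
(5,1)A — no occupied neighbors
(5,3)A 1/1
(5,4)A 1/3
(5,5)B 1/3
(5,6)B 1/2
The smallest same-type fraction is 1/4 at (3,2), which reduces to 1/4. Any threshold above that leaves this resident unsatisfied.

1/4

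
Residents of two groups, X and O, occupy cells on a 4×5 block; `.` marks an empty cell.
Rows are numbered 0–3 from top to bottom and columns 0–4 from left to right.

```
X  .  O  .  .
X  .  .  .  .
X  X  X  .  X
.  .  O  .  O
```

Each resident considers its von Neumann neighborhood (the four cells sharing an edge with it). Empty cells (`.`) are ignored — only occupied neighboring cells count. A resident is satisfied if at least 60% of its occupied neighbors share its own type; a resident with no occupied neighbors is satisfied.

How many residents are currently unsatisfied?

4

(0,0)X 1/1 ✓
(0,2)O 0/0 ✓
(1,0)X 2/2 ✓
(2,0)X 2/2 ✓
(2,1)X 2/2 ✓
(2,2)X 1/2 ✗
(2,4)X 0/1 ✗
(3,2)O 0/1 ✗
(3,4)O 0/1 ✗
Unsatisfied: (2,2), (2,4), (3,2), (3,4) — 4 in total.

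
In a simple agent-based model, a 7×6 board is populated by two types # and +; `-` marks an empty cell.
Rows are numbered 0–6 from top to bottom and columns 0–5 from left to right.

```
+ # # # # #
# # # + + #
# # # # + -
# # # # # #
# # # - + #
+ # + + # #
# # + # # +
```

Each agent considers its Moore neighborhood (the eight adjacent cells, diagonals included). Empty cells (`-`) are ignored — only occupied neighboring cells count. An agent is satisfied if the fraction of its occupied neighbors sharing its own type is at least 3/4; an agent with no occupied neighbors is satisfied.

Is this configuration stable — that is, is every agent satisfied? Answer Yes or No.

Row 0: (0,0)+ 0/3 not · (0,1)# 4/5 satisfied · (0,2)# 4/5 satisfied · (0,3)# 3/5 not · (0,4)# 3/5 not · (0,5)# 2/3 not
Row 1: (1,0)# 4/5 satisfied · (1,1)# 7/8 satisfied · (1,2)# 7/8 satisfied · (1,3)+ 2/8 not · (1,4)+ 2/7 not · (1,5)# 2/4 not
Row 2: (2,0)# 5/5 satisfied · (2,1)# 8/8 satisfied · (2,2)# 7/8 satisfied · (2,3)# 5/8 not · (2,4)+ 2/7 not
Row 3: (3,0)# 5/5 satisfied · (3,1)# 8/8 satisfied · (3,2)# 7/7 satisfied · (3,3)# 5/7 not · (3,4)# 4/6 not · (3,5)# 2/4 not
Row 4: (4,0)# 4/5 satisfied · (4,1)# 6/8 satisfied · (4,2)# 5/7 not · (4,4)+ 1/7 not · (4,5)# 4/5 satisfied
Row 5: (5,0)+ 0/5 not · (5,1)# 5/8 not · (5,2)+ 2/7 not · (5,3)+ 3/7 not · (5,4)# 4/7 not · (5,5)# 3/5 not
Row 6: (6,0)# 2/3 not · (6,1)# 2/5 not · (6,2)+ 2/5 not · (6,3)# 2/5 not · (6,4)# 3/5 not · (6,5)+ 0/3 not
For instance (0,0) has only 0/3 same-type neighbors, below 3/4.

No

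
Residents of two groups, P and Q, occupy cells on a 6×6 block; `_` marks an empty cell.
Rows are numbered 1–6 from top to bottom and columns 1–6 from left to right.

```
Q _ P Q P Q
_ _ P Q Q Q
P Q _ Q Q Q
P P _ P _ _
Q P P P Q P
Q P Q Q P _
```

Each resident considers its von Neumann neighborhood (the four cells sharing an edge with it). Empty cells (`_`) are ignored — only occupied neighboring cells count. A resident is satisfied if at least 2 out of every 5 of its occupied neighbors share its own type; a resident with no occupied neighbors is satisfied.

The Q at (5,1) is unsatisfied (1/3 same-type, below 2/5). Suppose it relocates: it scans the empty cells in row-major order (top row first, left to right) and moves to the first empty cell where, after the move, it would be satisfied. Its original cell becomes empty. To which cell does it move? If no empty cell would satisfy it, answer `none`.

(1,2)

Vacating (5,1). Empty cells in order:
  (1,2): 1/2 same-type → satisfied — stop here.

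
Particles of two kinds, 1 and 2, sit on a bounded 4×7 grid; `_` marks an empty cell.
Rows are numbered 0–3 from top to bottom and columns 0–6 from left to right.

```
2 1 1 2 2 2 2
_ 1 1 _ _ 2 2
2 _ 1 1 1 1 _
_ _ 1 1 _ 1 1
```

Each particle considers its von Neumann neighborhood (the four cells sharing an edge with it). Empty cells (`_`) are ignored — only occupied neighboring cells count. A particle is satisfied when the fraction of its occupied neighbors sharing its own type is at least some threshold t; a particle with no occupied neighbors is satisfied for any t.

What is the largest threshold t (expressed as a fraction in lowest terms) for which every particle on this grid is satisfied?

Row 0: (0,0)2 0/1 · (0,1)1 2/3 · (0,2)1 2/3 · (0,3)2 1/2 · (0,4)2 2/2 · (0,5)2 3/3 · (0,6)2 2/2
Row 1: (1,1)1 2/2 · (1,2)1 3/3 · (1,5)2 2/3 · (1,6)2 2/2
Row 2: (2,0)2 — no occupied neighbors · (2,2)1 3/3 · (2,3)1 3/3 · (2,4)1 2/2 · (2,5)1 2/3
Row 3: (3,2)1 2/2 · (3,3)1 2/2 · (3,5)1 2/2 · (3,6)1 1/1
The smallest same-type fraction is 0/1 at (0,0), which reduces to 0/1. Any threshold above that leaves this particle unsatisfied.

0/1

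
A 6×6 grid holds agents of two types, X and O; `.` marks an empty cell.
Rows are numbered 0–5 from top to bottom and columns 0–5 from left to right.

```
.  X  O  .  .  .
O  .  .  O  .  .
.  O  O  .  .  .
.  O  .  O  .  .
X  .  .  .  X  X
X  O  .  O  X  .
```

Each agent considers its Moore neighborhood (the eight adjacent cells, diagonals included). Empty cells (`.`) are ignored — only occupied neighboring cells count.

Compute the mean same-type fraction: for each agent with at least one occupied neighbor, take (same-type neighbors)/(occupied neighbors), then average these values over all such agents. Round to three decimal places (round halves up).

(0,1)X 0/2
(0,2)O 1/2
(1,0)O 1/2
(1,3)O 2/2
(2,1)O 3/3
(2,2)O 4/4
(3,1)O 2/3
(3,3)O 1/2
(4,0)X 1/3
(4,4)X 2/4
(4,5)X 2/2
(5,0)X 1/2
(5,1)O 0/2
(5,3)O 0/2
(5,4)X 2/3
Sum over 15 agents: 0/2 + 1/2 + 1/2 + 2/2 + 3/3 + 4/4 + 2/3 + 1/2 + 1/3 + 2/4 + 2/2 + 1/2 + 0/2 + 0/2 + 2/3 = 49/6; mean = 49/6 ÷ 15 = 49/90 = 0.544444… → 0.544.

0.544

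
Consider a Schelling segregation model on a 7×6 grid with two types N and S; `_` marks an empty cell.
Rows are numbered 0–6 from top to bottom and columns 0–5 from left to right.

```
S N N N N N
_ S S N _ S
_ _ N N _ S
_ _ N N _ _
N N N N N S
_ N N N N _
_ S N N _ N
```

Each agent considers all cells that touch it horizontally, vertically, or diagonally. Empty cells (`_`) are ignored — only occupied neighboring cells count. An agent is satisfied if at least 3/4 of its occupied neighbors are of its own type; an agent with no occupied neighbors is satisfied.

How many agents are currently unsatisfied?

(0,0)S 1/2 not
(0,1)N 1/4 not
(0,2)N 3/5 not
(0,3)N 3/4 satisfied
(0,4)N 3/4 satisfied
(0,5)N 1/2 not
(1,1)S 2/5 not
(1,2)S 1/7 not
(1,3)N 5/6 satisfied
(1,5)S 1/3 not
(2,2)N 4/6 not
(2,3)N 4/5 satisfied
(2,5)S 1/1 satisfied
(3,2)N 6/6 satisfied
(3,3)N 6/6 satisfied
(4,0)N 2/2 satisfied
(4,1)N 5/5 satisfied
(4,2)N 7/7 satisfied
(4,3)N 7/7 satisfied
(4,4)N 4/5 satisfied
(4,5)S 0/2 not
(5,1)N 5/6 satisfied
(5,2)N 7/8 satisfied
(5,3)N 7/7 satisfied
(5,4)N 5/6 satisfied
(6,1)S 0/3 not
(6,2)N 4/5 satisfied
(6,3)N 4/4 satisfied
(6,5)N 1/1 satisfied
Unsatisfied: (0,0), (0,1), (0,2), (0,5), (1,1), (1,2), (1,5), (2,2), (4,5), (6,1) — 10 in total.

10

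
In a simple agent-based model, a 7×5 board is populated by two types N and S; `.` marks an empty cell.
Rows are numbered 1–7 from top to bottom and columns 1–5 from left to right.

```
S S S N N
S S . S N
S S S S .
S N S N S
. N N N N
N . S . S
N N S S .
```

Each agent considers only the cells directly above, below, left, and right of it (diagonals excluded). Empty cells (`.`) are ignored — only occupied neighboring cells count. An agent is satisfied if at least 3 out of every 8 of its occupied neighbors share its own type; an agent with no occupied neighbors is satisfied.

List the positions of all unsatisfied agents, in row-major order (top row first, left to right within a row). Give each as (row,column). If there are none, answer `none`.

(1,4), (2,4), (4,2), (4,3), (4,4), (4,5), (5,5), (6,5)

(1,1)S 2/2 ✓
(1,2)S 3/3 ✓
(1,3)S 1/2 ✓
(1,4)N 1/3 ✗
(1,5)N 2/2 ✓
(2,1)S 3/3 ✓
(2,2)S 3/3 ✓
(2,4)S 1/3 ✗
(2,5)N 1/2 ✓
(3,1)S 3/3 ✓
(3,2)S 3/4 ✓
(3,3)S 3/3 ✓
(3,4)S 2/3 ✓
(4,1)S 1/2 ✓
(4,2)N 1/4 ✗
(4,3)S 1/4 ✗
(4,4)N 1/4 ✗
(4,5)S 0/2 ✗
(5,2)N 2/2 ✓
(5,3)N 2/4 ✓
(5,4)N 3/3 ✓
(5,5)N 1/3 ✗
(6,1)N 1/1 ✓
(6,3)S 1/2 ✓
(6,5)S 0/1 ✗
(7,1)N 2/2 ✓
(7,2)N 1/2 ✓
(7,3)S 2/3 ✓
(7,4)S 1/1 ✓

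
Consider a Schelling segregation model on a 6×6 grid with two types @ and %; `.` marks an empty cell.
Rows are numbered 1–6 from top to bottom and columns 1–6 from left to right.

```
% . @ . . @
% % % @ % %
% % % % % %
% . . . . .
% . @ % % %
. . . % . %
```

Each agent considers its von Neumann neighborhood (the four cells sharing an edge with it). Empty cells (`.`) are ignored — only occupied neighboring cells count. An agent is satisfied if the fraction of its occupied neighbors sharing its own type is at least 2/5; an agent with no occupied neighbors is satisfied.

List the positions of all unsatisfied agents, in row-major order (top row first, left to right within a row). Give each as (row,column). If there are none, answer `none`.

Row 1: (1,1)% 1/1 ok · (1,3)@ 0/1 unhappy · (1,6)@ 0/1 unhappy
Row 2: (2,1)% 3/3 ok · (2,2)% 3/3 ok · (2,3)% 2/4 ok · (2,4)@ 0/3 unhappy · (2,5)% 2/3 ok · (2,6)% 2/3 ok
Row 3: (3,1)% 3/3 ok · (3,2)% 3/3 ok · (3,3)% 3/3 ok · (3,4)% 2/3 ok · (3,5)% 3/3 ok · (3,6)% 2/2 ok
Row 4: (4,1)% 2/2 ok
Row 5: (5,1)% 1/1 ok · (5,3)@ 0/1 unhappy · (5,4)% 2/3 ok · (5,5)% 2/2 ok · (5,6)% 2/2 ok
Row 6: (6,4)% 1/1 ok · (6,6)% 1/1 ok

(1,3), (1,6), (2,4), (5,3)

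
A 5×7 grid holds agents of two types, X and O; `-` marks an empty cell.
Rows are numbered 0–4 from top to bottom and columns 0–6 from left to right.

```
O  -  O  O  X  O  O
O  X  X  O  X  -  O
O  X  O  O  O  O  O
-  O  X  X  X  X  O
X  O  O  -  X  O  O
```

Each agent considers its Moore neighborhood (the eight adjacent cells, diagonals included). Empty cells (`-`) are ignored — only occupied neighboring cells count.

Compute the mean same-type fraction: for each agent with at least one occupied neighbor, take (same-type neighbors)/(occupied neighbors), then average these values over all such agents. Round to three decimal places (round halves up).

0.484

(0,0)O 1/2
(0,2)O 2/4
(0,3)O 2/5
(0,4)X 1/4
(0,5)O 2/4
(0,6)O 2/2
(1,0)O 2/4
(1,1)X 2/7
(1,2)X 2/7
(1,3)O 5/8
(1,4)X 1/7
(1,6)O 4/4
(2,0)O 2/4
(2,1)X 3/7
(2,2)O 3/8
(2,3)O 3/8
(2,4)O 3/7
(2,5)O 4/7
(2,6)O 3/4
(3,1)O 4/7
(3,2)X 2/7
(3,3)X 3/7
(3,4)X 3/7
(3,5)X 2/8
(3,6)O 4/5
(4,0)X 0/2
(4,1)O 2/4
(4,2)O 2/4
(4,4)X 3/4
(4,5)O 2/5
(4,6)O 2/3
Sum over 31 agents: 1/2 + 2/4 + 2/5 + 1/4 + 2/4 + 2/2 + 2/4 + 2/7 + 2/7 + 5/8 + 1/7 + 4/4 + 2/4 + 3/7 + 3/8 + 3/8 + 3/7 + 4/7 + 3/4 + 4/7 + 2/7 + 3/7 + 3/7 + 2/8 + 4/5 + 0/2 + 2/4 + 2/4 + 3/4 + 2/5 + 2/3 = 12599/840; mean = 12599/840 ÷ 31 = 12599/26040 = 0.483832… → 0.484.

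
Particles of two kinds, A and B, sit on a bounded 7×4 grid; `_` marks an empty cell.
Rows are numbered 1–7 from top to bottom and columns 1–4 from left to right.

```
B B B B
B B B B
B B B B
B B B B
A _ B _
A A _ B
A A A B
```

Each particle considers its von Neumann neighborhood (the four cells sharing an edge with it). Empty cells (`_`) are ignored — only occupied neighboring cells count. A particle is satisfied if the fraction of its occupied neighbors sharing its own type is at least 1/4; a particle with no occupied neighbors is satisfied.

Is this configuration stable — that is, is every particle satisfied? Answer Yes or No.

Yes

(1,1)B 2/2 ok
(1,2)B 3/3 ok
(1,3)B 3/3 ok
(1,4)B 2/2 ok
(2,1)B 3/3 ok
(2,2)B 4/4 ok
(2,3)B 4/4 ok
(2,4)B 3/3 ok
(3,1)B 3/3 ok
(3,2)B 4/4 ok
(3,3)B 4/4 ok
(3,4)B 3/3 ok
(4,1)B 2/3 ok
(4,2)B 3/3 ok
(4,3)B 4/4 ok
(4,4)B 2/2 ok
(5,1)A 1/2 ok
(5,3)B 1/1 ok
(6,1)A 3/3 ok
(6,2)A 2/2 ok
(6,4)B 1/1 ok
(7,1)A 2/2 ok
(7,2)A 3/3 ok
(7,3)A 1/2 ok
(7,4)B 1/2 ok
All meet the threshold, so the configuration is stable.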